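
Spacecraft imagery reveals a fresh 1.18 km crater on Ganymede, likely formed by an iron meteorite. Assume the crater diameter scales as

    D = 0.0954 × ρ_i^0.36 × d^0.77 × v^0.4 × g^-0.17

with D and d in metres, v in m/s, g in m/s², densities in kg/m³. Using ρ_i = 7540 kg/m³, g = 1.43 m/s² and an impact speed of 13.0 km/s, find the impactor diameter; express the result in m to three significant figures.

d ≈ 25.1 m

Rearranging for d: d = [D / (0.0954 · 7540^0.36 · 13000^0.4 · 1.43^-0.17)]^(1/0.77).
D = 1180 m.
7540^0.36 = 24.88
13000^0.4 = 44.22
1.43^-0.17 = 0.9410
Denominator = 0.0954 × 24.88 × 44.22 × 0.9410 = 98.77
D / 98.77 = 1180 / 98.77 = 11.95
d = 11.95^(1/0.77) = 11.95^1.2987 = 25.07 m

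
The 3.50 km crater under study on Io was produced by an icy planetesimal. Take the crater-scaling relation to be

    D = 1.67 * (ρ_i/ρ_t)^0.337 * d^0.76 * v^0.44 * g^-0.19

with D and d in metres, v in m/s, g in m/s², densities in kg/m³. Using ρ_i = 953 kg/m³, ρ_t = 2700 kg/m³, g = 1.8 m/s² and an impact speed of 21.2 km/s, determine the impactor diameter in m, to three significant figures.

Rearranging for d: d = [D / (1.67 · (953/2700)^0.337 · 21200^0.44 · 1.8^-0.19)]^(1/0.76).
D = 3500 m.
(953/2700)^0.337 = 0.7040
21200^0.44 = 80.09
1.8^-0.19 = 0.8943
Denominator = 1.67 × 0.7040 × 80.09 × 0.8943 = 84.21
D / 84.21 = 3500 / 84.21 = 41.56
d = 41.56^(1/0.76) = 41.56^1.3158 = 134.9 m

d ≈ 135 m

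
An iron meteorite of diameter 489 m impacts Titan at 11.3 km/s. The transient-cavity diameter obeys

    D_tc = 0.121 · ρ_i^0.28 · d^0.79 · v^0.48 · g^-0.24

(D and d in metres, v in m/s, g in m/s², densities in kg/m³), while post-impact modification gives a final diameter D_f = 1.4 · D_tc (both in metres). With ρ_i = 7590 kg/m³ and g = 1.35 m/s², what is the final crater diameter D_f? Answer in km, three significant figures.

v = 11300 m/s.
ρ_i^0.28 = 7590^0.28 = 12.20
d^0.79 = 489^0.79 = 133.2
v^0.48 = 11300^0.48 = 88.20
g^-0.24 = 1.35^-0.24 = 0.9305
D_tc = 0.121 × 12.20 × 133.2 × 88.20 × 0.9305 = 16140 m
D_f = 1.4 × 16140 = 22596 m
     = 22.60 km

D_f ≈ 22.6 km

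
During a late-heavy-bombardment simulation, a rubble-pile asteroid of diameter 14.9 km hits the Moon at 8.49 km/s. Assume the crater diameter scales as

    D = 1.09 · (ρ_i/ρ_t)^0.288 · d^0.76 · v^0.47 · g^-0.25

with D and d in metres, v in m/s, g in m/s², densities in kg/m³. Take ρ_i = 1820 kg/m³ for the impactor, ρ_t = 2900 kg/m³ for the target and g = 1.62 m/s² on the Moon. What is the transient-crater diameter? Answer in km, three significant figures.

D ≈ 88.1 km

In SI units: d = 14900 m, v = 8490 m/s.
(ρ_i/ρ_t)^0.288 = (1820/2900)^0.288 = 0.8744
d^0.76 = 14900^0.76 = 1485
v^0.47 = 8490^0.47 = 70.24
g^-0.25 = 1.62^-0.25 = 0.8864
D = 1.09 × 0.8744 × 1485 × 70.24 × 0.8864 = 88121 m
   = 88.12 km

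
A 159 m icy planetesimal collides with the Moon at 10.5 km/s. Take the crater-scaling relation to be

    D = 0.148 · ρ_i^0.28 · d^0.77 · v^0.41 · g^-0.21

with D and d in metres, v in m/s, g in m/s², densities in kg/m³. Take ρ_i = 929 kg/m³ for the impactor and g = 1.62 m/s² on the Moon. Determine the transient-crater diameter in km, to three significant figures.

D ≈ 2.00 km

In SI units: v = 10500 m/s.
ρ_i^0.28 = 929^0.28 = 6.777
d^0.77 = 159^0.77 = 49.55
v^0.41 = 10500^0.41 = 44.53
g^-0.21 = 1.62^-0.21 = 0.9037
D = 0.148 × 6.777 × 49.55 × 44.53 × 0.9037 = 2000 m
   = 2.000 km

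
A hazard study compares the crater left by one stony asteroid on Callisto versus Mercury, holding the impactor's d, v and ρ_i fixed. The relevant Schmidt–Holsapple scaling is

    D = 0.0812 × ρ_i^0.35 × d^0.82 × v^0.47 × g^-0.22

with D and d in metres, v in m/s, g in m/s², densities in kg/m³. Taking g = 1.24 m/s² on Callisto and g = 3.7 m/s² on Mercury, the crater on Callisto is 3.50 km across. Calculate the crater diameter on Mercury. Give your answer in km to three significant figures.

D ≈ 2.75 km

All impactor-dependent factors cancel in the ratio, leaving D_Mercury/D_Callisto = (g_Mercury/g_Callisto)^-0.22.
(3.7/1.24)^-0.22 = 2.984^-0.22 = 0.7862
D_Mercury = 0.7862 × 3.50 km = 2.75 km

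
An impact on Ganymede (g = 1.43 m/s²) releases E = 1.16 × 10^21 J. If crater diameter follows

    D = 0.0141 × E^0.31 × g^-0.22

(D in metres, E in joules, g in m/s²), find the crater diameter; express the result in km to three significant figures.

D ≈ 44.2 km

E^0.31 = (1.16 × 10^21)^0.31 = 3.388 × 10^6
g^-0.22 = 1.43^-0.22 = 0.9243
D = 0.0141 × 3.388 × 10^6 × 0.9243 = 44155 m
   = 44.15 km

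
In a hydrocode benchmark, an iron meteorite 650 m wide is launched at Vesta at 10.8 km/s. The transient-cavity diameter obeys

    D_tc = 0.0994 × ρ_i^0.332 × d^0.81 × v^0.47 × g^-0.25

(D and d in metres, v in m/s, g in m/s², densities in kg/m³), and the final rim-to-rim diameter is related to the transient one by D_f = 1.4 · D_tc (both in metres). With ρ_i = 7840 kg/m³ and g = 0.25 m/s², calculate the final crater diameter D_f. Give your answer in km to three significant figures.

D_f ≈ 57.7 km

v = 10800 m/s.
ρ_i^0.332 = 7840^0.332 = 19.63
d^0.81 = 650^0.81 = 189.9
v^0.47 = 10800^0.47 = 78.65
g^-0.25 = 0.25^-0.25 = 1.414
D_tc = 0.0994 × 19.63 × 189.9 × 78.65 × 1.414 = 41210 m
D_f = 1.4 × 41210 = 57694 m
     = 57.69 km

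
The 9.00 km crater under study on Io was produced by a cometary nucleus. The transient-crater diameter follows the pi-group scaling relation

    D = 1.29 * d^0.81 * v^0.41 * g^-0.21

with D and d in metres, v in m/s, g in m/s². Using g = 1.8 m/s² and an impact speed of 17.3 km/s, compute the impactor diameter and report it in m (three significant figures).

Rearranging for d: d = [D / (1.29 · 17300^0.41 · 1.8^-0.21)]^(1/0.81).
D = 9000 m.
17300^0.41 = 54.65
1.8^-0.21 = 0.8839
Denominator = 1.29 × 54.65 × 0.8839 = 62.31
D / 62.31 = 9000 / 62.31 = 144.4
d = 144.4^(1/0.81) = 144.4^1.2346 = 463.7 m

d ≈ 464 m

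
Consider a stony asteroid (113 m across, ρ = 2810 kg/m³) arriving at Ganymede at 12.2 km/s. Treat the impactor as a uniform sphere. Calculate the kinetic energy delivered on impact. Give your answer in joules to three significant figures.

v = 12200 m/s.
Mass m = (π/6) ρ d³ = (π/6) × 2810 × (113)³ = 2.123 × 10^9 kg
E = ½ m v² = 0.5 × 2.123 × 10^9 × (12200)² = 1.580 × 10^17 J

E ≈ 1.58 × 10^17 J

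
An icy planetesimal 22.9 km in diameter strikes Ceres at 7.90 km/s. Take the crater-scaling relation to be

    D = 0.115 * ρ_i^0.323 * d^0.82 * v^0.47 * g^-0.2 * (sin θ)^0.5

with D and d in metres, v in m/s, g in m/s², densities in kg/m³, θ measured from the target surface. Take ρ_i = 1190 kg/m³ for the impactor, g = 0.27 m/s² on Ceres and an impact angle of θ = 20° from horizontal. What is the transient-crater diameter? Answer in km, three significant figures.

In SI units: d = 22900 m, v = 7900 m/s.
ρ_i^0.323 = 1190^0.323 = 9.849
d^0.82 = 22900^0.82 = 3759
v^0.47 = 7900^0.47 = 67.90
g^-0.2 = 0.27^-0.2 = 1.299
(sin 20°)^0.5 = 0.3420^0.5 = 0.5848
D = 0.115 × 9.849 × 3759 × 67.90 × 1.299 × 0.5848 = 2.196 × 10^5 m
   = 219.6 km

D ≈ 220 km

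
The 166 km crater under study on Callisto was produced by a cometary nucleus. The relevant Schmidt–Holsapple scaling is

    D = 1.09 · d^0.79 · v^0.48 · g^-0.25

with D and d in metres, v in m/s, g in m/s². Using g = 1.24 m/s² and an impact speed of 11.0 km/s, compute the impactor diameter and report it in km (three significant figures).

d ≈ 13.6 km

Rearranging for d: d = [D / (1.09 · 11000^0.48 · 1.24^-0.25)]^(1/0.79).
D = 166000 m.
11000^0.48 = 87.07
1.24^-0.25 = 0.9476
Denominator = 1.09 × 87.07 × 0.9476 = 89.93
D / 89.93 = 166000 / 89.93 = 1846
d = 1846^(1/0.79) = 1846^1.2658 = 13627 m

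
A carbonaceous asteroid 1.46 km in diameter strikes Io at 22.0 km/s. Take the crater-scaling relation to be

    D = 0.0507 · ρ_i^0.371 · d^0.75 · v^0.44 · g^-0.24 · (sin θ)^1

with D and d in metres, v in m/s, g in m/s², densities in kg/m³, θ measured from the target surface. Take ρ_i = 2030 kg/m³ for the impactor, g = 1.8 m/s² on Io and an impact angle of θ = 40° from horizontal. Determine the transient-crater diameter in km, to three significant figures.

D ≈ 9.18 km

In SI units: d = 1460 m, v = 22000 m/s.
ρ_i^0.371 = 2030^0.371 = 16.87
d^0.75 = 1460^0.75 = 236.2
v^0.44 = 22000^0.44 = 81.41
g^-0.24 = 1.8^-0.24 = 0.8684
(sin 40°)^1 = 0.6428^1 = 0.6428
D = 0.0507 × 16.87 × 236.2 × 81.41 × 0.8684 × 0.6428 = 9181 m
   = 9.181 km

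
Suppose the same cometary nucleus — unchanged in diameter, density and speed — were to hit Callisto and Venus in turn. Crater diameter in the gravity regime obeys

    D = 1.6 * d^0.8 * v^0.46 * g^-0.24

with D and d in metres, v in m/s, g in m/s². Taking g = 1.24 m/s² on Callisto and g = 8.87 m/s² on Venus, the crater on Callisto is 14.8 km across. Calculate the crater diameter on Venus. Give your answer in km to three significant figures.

All impactor-dependent factors cancel in the ratio, leaving D_Venus/D_Callisto = (g_Venus/g_Callisto)^-0.24.
(8.87/1.24)^-0.24 = 7.153^-0.24 = 0.6236
D_Venus = 0.6236 × 14.8 km = 9.23 km

D ≈ 9.23 km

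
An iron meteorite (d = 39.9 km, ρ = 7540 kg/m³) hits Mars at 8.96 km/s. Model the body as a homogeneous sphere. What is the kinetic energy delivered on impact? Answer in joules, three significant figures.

E ≈ 1.01 × 10^25 J

d = 39900 m; v = 8960 m/s.
Mass m = (π/6) ρ d³ = (π/6) × 7540 × (39900)³ = 2.508 × 10^17 kg
E = ½ m v² = 0.5 × 2.508 × 10^17 × (8960)² = 1.007 × 10^25 J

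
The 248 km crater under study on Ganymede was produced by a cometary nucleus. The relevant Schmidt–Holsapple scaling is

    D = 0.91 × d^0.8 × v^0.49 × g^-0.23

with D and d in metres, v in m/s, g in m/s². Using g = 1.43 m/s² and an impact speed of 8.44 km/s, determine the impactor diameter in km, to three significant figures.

d ≈ 27.2 km

Rearranging for d: d = [D / (0.91 · 8440^0.49 · 1.43^-0.23)]^(1/0.8).
D = 248000 m.
8440^0.49 = 83.93
1.43^-0.23 = 0.9210
Denominator = 0.91 × 83.93 × 0.9210 = 70.34
D / 70.34 = 248000 / 70.34 = 3526
d = 3526^(1/0.8) = 3526^1.25 = 27171 m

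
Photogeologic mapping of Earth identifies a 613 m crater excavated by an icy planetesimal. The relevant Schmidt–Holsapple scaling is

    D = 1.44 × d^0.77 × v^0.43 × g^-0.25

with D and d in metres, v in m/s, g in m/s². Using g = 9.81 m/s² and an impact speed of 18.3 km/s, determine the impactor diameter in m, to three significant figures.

d ≈ 22.7 m

Rearranging for d: d = [D / (1.44 · 18300^0.43 · 9.81^-0.25)]^(1/0.77).
18300^0.43 = 68.05
9.81^-0.25 = 0.5650
Denominator = 1.44 × 68.05 × 0.5650 = 55.37
D / 55.37 = 613 / 55.37 = 11.07
d = 11.07^(1/0.77) = 11.07^1.2987 = 22.70 m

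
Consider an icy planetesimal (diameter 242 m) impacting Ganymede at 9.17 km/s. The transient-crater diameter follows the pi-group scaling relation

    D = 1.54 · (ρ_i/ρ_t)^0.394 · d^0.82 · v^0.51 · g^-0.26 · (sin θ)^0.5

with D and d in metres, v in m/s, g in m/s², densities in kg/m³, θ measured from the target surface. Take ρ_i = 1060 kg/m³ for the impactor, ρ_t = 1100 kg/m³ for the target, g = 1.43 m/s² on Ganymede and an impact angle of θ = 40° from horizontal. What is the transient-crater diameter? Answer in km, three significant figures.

D ≈ 10.5 km

In SI units: v = 9170 m/s.
(ρ_i/ρ_t)^0.394 = (1060/1100)^0.394 = 0.9855
d^0.82 = 242^0.82 = 90.10
v^0.51 = 9170^0.51 = 104.9
g^-0.26 = 1.43^-0.26 = 0.9112
(sin 40°)^0.5 = 0.6428^0.5 = 0.8017
D = 1.54 × 0.9855 × 90.10 × 104.9 × 0.9112 × 0.8017 = 10479 m
   = 10.48 km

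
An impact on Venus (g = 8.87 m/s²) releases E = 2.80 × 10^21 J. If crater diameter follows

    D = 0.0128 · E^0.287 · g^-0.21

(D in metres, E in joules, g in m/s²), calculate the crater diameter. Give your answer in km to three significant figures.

E^0.287 = (2.80 × 10^21)^0.287 = 1.430 × 10^6
g^-0.21 = 8.87^-0.21 = 0.6323
D = 0.0128 × 1.430 × 10^6 × 0.6323 = 11574 m
   = 11.57 km

D ≈ 11.6 km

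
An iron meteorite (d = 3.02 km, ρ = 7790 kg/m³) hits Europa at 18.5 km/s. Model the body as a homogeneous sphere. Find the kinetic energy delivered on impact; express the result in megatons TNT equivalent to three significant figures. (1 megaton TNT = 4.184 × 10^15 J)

E ≈ 4.59 × 10^6 Mt TNT

d = 3020 m; v = 18500 m/s.
Mass m = (π/6) ρ d³ = (π/6) × 7790 × (3020)³ = 1.123 × 10^14 kg
E = ½ m v² = 0.5 × 1.123 × 10^14 × (18500)² = 1.922 × 10^22 J
   = 1.922 × 10^22 / 4.184×10^15 = 4.594 × 10^6 Mt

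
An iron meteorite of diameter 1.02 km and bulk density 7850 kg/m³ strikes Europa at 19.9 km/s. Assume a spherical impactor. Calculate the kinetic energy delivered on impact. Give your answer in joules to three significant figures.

E ≈ 8.64 × 10^20 J

d = 1020 m; v = 19900 m/s.
Mass m = (π/6) ρ d³ = (π/6) × 7850 × (1020)³ = 4.362 × 10^12 kg
E = ½ m v² = 0.5 × 4.362 × 10^12 × (19900)² = 8.637 × 10^20 J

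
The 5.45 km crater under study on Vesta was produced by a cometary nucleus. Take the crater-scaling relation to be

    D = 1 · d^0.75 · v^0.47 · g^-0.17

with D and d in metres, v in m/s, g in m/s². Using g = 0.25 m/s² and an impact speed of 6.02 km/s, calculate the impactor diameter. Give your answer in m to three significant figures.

Rearranging for d: d = [D / (1 · 6020^0.47 · 0.25^-0.17)]^(1/0.75).
D = 5450 m.
6020^0.47 = 59.76
0.25^-0.17 = 1.266
Denominator = 1 × 59.76 × 1.266 = 75.66
D / 75.66 = 5450 / 75.66 = 72.03
d = 72.03^(1/0.75) = 72.03^1.3333 = 299.7 m

d ≈ 300 m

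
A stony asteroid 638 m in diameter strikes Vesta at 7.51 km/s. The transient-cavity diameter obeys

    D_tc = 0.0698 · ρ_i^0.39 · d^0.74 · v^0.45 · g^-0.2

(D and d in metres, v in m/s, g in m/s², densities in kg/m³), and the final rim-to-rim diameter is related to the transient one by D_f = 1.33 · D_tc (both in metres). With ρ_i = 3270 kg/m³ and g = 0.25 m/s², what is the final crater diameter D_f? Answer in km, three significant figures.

v = 7510 m/s.
ρ_i^0.39 = 3270^0.39 = 23.48
d^0.74 = 638^0.74 = 119.0
v^0.45 = 7510^0.45 = 55.47
g^-0.2 = 0.25^-0.2 = 1.320
D_tc = 0.0698 × 23.48 × 119.0 × 55.47 × 1.320 = 14280 m
D_f = 1.33 × 14280 = 18992 m
     = 18.99 km

D_f ≈ 19.0 km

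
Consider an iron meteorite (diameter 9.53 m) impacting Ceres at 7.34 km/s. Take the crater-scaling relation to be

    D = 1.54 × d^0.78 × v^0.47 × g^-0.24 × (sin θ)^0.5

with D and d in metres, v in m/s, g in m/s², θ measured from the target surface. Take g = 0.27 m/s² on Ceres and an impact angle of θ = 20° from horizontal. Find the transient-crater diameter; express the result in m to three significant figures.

D ≈ 469 m

In SI units: v = 7340 m/s.
d^0.78 = 9.53^0.78 = 5.804
v^0.47 = 7340^0.47 = 65.60
g^-0.24 = 0.27^-0.24 = 1.369
(sin 20°)^0.5 = 0.3420^0.5 = 0.5848
D = 1.54 × 5.804 × 65.60 × 1.369 × 0.5848 = 469.4 m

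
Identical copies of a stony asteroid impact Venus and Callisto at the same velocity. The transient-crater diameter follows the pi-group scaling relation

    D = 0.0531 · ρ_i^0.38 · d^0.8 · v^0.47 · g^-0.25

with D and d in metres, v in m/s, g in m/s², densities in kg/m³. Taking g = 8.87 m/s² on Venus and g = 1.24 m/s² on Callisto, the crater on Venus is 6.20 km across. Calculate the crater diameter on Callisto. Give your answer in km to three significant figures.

D ≈ 10.1 km

All impactor-dependent factors cancel in the ratio, leaving D_Callisto/D_Venus = (g_Callisto/g_Venus)^-0.25.
(1.24/8.87)^-0.25 = 0.1398^-0.25 = 1.635
D_Callisto = 1.635 × 6.20 km = 10.1 km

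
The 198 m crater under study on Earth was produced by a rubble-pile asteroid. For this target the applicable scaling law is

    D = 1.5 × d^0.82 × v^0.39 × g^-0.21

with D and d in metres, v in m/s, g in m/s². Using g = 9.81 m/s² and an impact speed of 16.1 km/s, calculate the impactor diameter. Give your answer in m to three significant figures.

d ≈ 6.91 m

Rearranging for d: d = [D / (1.5 · 16100^0.39 · 9.81^-0.21)]^(1/0.82).
16100^0.39 = 43.72
9.81^-0.21 = 0.6191
Denominator = 1.5 × 43.72 × 0.6191 = 40.60
D / 40.60 = 198 / 40.60 = 4.877
d = 4.877^(1/0.82) = 4.877^1.2195 = 6.906 m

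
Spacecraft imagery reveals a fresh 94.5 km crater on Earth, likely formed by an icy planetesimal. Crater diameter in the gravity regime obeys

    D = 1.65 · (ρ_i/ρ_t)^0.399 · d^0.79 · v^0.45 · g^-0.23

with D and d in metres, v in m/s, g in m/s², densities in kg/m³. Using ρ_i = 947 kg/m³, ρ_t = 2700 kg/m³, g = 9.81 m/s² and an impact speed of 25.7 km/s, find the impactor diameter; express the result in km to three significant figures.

Rearranging for d: d = [D / (1.65 · (947/2700)^0.399 · 25700^0.45 · 9.81^-0.23)]^(1/0.79).
D = 94500 m.
(947/2700)^0.399 = 0.6583
25700^0.45 = 96.49
9.81^-0.23 = 0.5914
Denominator = 1.65 × 0.6583 × 96.49 × 0.5914 = 61.98
D / 61.98 = 94500 / 61.98 = 1525
d = 1525^(1/0.79) = 1525^1.2658 = 10700 m

d ≈ 10.7 km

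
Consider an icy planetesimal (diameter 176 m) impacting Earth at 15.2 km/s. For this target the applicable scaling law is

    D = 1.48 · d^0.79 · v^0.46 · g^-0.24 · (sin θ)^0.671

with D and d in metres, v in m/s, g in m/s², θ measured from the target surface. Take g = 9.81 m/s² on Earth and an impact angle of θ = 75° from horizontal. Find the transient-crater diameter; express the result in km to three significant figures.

D ≈ 4.17 km

In SI units: v = 15200 m/s.
d^0.79 = 176^0.79 = 59.42
v^0.46 = 15200^0.46 = 83.88
g^-0.24 = 9.81^-0.24 = 0.5781
(sin 75°)^0.671 = 0.9659^0.671 = 0.9770
D = 1.48 × 59.42 × 83.88 × 0.5781 × 0.9770 = 4166 m
   = 4.166 km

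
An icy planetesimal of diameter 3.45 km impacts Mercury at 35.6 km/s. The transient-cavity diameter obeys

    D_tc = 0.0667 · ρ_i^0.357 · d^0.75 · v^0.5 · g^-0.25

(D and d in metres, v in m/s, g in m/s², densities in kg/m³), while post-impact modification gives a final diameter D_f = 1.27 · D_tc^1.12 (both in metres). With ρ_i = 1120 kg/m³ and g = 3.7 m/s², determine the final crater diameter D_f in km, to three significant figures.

D_f ≈ 233 km

In SI: d = 3450 m, v = 35600 m/s.
ρ_i^0.357 = 1120^0.357 = 12.26
d^0.75 = 3450^0.75 = 450.2
v^0.5 = 35600^0.5 = 188.7
g^-0.25 = 3.7^-0.25 = 0.7210
D_tc = 0.0667 × 12.26 × 450.2 × 188.7 × 0.7210 = 50090 m
D_f = 1.27 × (50090)^1.12 = 2.331 × 10^5 m
     = 233.1 km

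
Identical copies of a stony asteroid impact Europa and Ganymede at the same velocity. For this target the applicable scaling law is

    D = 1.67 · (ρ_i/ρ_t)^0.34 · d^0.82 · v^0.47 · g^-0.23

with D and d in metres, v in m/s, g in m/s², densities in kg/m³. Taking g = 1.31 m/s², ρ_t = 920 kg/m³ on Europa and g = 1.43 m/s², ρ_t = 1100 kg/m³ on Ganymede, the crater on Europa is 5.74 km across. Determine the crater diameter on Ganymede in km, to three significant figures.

D ≈ 5.29 km

The impactor-only factors (d, v, ρ_i) cancel in the ratio, leaving D_Ganymede/D_Europa = (g_Ganymede/g_Europa)^-0.23 · (ρ_t,Europa/ρ_t,Ganymede)^0.34.
(1.43/1.31)^-0.23 = 1.092^-0.23 = 0.9800
(920/1100)^0.34 = 0.8364^0.34 = 0.9411
Ratio = 0.9800 × 0.9411 = 0.9223
D_Ganymede = 0.9223 × 5.74 km = 5.29 km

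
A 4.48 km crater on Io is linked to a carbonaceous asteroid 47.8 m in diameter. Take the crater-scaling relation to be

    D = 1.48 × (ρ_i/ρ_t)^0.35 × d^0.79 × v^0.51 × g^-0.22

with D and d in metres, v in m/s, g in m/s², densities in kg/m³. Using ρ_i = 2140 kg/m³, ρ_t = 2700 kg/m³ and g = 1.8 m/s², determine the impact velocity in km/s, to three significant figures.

Rearranging for v: v = [D / (1.48 · (2140/2700)^0.35 · 47.8^0.79 · 1.8^-0.22)]^(1/0.51).
D = 4480 m.
(2140/2700)^0.35 = 0.9219
47.8^0.79 = 21.22
1.8^-0.22 = 0.8787
Denominator = 1.48 × 0.9219 × 21.22 × 0.8787 = 25.44
D / 25.44 = 4480 / 25.44 = 176.1
v = 176.1^(1/0.51) = 176.1^1.9608 = 25321 m/s

v ≈ 25.3 km/s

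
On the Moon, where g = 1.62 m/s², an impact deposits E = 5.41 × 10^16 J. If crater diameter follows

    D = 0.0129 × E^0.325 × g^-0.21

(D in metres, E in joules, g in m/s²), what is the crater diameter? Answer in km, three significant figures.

D ≈ 3.20 km

E^0.325 = (5.41 × 10^16)^0.325 = 2.743 × 10^5
g^-0.21 = 1.62^-0.21 = 0.9037
D = 0.0129 × 2.743 × 10^5 × 0.9037 = 3198 m
   = 3.198 km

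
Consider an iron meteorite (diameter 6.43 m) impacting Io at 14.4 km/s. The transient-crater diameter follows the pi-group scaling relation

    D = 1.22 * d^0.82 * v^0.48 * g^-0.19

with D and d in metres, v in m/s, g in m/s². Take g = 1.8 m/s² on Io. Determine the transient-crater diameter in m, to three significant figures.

In SI units: v = 14400 m/s.
d^0.82 = 6.43^0.82 = 4.600
v^0.48 = 14400^0.48 = 99.09
g^-0.19 = 1.8^-0.19 = 0.8943
D = 1.22 × 4.600 × 99.09 × 0.8943 = 497.3 m

D ≈ 497 m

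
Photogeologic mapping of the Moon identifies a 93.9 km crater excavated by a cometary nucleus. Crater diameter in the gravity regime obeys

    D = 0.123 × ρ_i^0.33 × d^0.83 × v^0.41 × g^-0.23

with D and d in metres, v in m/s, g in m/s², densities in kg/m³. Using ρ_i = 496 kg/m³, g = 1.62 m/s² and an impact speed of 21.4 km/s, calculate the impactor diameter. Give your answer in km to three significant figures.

d ≈ 8.61 km

Rearranging for d: d = [D / (0.123 · 496^0.33 · 21400^0.41 · 1.62^-0.23)]^(1/0.83).
D = 93900 m.
496^0.33 = 7.754
21400^0.41 = 59.63
1.62^-0.23 = 0.8950
Denominator = 0.123 × 7.754 × 59.63 × 0.8950 = 50.90
D / 50.90 = 93900 / 50.90 = 1845
d = 1845^(1/0.83) = 1845^1.2048 = 8607 m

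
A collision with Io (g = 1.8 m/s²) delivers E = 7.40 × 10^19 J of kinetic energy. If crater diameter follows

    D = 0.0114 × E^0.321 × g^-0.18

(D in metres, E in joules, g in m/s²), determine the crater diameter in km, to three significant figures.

D ≈ 24.5 km

E^0.321 = (7.40 × 10^19)^0.321 = 2.388 × 10^6
g^-0.18 = 1.8^-0.18 = 0.8996
D = 0.0114 × 2.388 × 10^6 × 0.8996 = 24490 m
   = 24.49 km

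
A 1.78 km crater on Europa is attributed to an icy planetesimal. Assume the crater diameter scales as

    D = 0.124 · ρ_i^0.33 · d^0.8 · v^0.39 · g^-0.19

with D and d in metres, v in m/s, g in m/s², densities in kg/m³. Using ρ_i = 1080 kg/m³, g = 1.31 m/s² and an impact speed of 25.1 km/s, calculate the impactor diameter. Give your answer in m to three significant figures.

Rearranging for d: d = [D / (0.124 · 1080^0.33 · 25100^0.39 · 1.31^-0.19)]^(1/0.8).
D = 1780 m.
1080^0.33 = 10.02
25100^0.39 = 51.98
1.31^-0.19 = 0.9500
Denominator = 0.124 × 10.02 × 51.98 × 0.9500 = 61.35
D / 61.35 = 1780 / 61.35 = 29.01
d = 29.01^(1/0.8) = 29.01^1.25 = 67.33 m

d ≈ 67.3 m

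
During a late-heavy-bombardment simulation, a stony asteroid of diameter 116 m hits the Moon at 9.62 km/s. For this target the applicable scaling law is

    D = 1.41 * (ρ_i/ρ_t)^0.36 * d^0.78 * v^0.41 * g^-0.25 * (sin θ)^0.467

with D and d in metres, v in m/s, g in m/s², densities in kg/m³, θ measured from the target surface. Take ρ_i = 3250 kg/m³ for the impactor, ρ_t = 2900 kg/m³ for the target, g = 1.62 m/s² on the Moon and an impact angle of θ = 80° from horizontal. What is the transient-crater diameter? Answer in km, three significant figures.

D ≈ 2.26 km

In SI units: v = 9620 m/s.
(ρ_i/ρ_t)^0.36 = (3250/2900)^0.36 = 1.042
d^0.78 = 116^0.78 = 40.76
v^0.41 = 9620^0.41 = 42.96
g^-0.25 = 1.62^-0.25 = 0.8864
(sin 80°)^0.467 = 0.9848^0.467 = 0.9929
D = 1.41 × 1.042 × 40.76 × 42.96 × 0.8864 × 0.9929 = 2264 m
   = 2.264 km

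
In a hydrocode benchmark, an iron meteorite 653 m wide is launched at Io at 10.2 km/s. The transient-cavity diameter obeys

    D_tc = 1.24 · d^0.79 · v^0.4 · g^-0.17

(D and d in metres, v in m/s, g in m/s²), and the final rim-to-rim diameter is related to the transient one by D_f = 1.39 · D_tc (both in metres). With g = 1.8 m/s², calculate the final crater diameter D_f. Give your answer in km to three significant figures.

v = 10200 m/s.
d^0.79 = 653^0.79 = 167.4
v^0.4 = 10200^0.4 = 40.13
g^-0.17 = 1.8^-0.17 = 0.9049
D_tc = 1.24 × 167.4 × 40.13 × 0.9049 = 7538 m
D_f = 1.39 × 7538 = 10478 m
     = 10.48 km

D_f ≈ 10.5 km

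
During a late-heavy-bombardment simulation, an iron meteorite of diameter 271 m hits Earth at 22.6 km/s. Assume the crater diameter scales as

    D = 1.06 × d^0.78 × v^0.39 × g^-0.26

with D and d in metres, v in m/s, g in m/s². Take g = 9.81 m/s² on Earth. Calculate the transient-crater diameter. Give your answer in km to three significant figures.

In SI units: v = 22600 m/s.
d^0.78 = 271^0.78 = 79.02
v^0.39 = 22600^0.39 = 49.90
g^-0.26 = 9.81^-0.26 = 0.5523
D = 1.06 × 79.02 × 49.90 × 0.5523 = 2308 m
   = 2.308 km

D ≈ 2.31 km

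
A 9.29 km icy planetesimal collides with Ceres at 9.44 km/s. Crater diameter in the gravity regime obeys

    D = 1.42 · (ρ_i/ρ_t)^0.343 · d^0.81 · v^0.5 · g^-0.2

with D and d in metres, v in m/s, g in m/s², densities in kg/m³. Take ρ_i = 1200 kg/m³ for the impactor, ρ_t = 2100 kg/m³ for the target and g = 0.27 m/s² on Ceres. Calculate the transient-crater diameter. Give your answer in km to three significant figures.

In SI units: d = 9290 m, v = 9440 m/s.
(ρ_i/ρ_t)^0.343 = (1200/2100)^0.343 = 0.8253
d^0.81 = 9290^0.81 = 1637
v^0.5 = 9440^0.5 = 97.16
g^-0.2 = 0.27^-0.2 = 1.299
D = 1.42 × 0.8253 × 1637 × 97.16 × 1.299 = 2.421 × 10^5 m
   = 242.1 km

D ≈ 242 km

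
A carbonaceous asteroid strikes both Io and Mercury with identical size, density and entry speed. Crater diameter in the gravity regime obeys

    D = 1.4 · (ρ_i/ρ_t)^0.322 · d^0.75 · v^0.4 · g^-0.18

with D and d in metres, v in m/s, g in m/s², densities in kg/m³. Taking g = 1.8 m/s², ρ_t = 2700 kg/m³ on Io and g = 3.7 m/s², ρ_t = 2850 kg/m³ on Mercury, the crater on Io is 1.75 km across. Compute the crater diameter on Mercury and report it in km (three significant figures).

The impactor-only factors (d, v, ρ_i) cancel in the ratio, leaving D_Mercury/D_Io = (g_Mercury/g_Io)^-0.18 · (ρ_t,Io/ρ_t,Mercury)^0.322.
(3.7/1.8)^-0.18 = 2.056^-0.18 = 0.8783
(2700/2850)^0.322 = 0.9474^0.322 = 0.9828
Ratio = 0.8783 × 0.9828 = 0.8632
D_Mercury = 0.8632 × 1.75 km = 1.51 km

D ≈ 1.51 km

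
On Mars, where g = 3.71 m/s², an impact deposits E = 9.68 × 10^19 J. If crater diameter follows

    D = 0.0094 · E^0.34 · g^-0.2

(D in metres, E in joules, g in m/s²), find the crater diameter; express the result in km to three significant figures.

E^0.34 = (9.68 × 10^19)^0.34 = 6.240 × 10^6
g^-0.2 = 3.71^-0.2 = 0.7694
D = 0.0094 × 6.240 × 10^6 × 0.7694 = 45130 m
   = 45.13 km

D ≈ 45.1 km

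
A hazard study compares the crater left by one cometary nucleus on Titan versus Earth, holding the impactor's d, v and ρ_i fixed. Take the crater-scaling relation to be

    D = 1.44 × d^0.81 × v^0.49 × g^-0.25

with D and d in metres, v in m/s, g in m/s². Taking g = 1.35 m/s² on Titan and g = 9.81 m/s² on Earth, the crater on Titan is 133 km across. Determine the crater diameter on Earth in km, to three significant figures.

D ≈ 81.0 km

All impactor-dependent factors cancel in the ratio, leaving D_Earth/D_Titan = (g_Earth/g_Titan)^-0.25.
(9.81/1.35)^-0.25 = 7.267^-0.25 = 0.6091
D_Earth = 0.6091 × 133 km = 81.0 km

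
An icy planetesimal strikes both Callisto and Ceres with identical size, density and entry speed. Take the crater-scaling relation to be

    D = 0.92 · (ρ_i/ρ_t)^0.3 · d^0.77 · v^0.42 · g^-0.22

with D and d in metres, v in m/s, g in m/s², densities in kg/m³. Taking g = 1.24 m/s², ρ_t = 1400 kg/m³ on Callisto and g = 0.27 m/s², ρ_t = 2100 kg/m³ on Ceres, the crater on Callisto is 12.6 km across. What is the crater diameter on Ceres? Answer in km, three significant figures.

The impactor-only factors (d, v, ρ_i) cancel in the ratio, leaving D_Ceres/D_Callisto = (g_Ceres/g_Callisto)^-0.22 · (ρ_t,Callisto/ρ_t,Ceres)^0.3.
(0.27/1.24)^-0.22 = 0.2177^-0.22 = 1.399
(1400/2100)^0.3 = 0.6667^0.3 = 0.8855
Ratio = 1.399 × 0.8855 = 1.239
D_Ceres = 1.239 × 12.6 km = 15.6 km

D ≈ 15.6 km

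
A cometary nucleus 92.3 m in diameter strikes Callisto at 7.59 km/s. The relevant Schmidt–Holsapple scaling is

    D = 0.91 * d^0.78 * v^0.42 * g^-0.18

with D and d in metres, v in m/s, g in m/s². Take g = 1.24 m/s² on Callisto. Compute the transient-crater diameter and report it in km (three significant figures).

D ≈ 1.27 km

In SI units: v = 7590 m/s.
d^0.78 = 92.3^0.78 = 34.11
v^0.42 = 7590^0.42 = 42.63
g^-0.18 = 1.24^-0.18 = 0.9620
D = 0.91 × 34.11 × 42.63 × 0.9620 = 1273 m
   = 1.273 km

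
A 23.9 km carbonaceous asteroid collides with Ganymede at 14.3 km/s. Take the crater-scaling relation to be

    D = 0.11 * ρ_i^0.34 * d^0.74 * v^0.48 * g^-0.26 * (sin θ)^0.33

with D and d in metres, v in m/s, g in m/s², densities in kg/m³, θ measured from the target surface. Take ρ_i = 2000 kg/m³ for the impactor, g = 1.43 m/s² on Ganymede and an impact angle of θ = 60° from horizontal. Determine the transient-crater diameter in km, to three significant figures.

In SI units: d = 23900 m, v = 14300 m/s.
ρ_i^0.34 = 2000^0.34 = 13.25
d^0.74 = 23900^0.74 = 1738
v^0.48 = 14300^0.48 = 98.76
g^-0.26 = 1.43^-0.26 = 0.9112
(sin 60°)^0.33 = 0.8660^0.33 = 0.9536
D = 0.11 × 13.25 × 1738 × 98.76 × 0.9112 × 0.9536 = 2.174 × 10^5 m
   = 217.4 km

D ≈ 217 km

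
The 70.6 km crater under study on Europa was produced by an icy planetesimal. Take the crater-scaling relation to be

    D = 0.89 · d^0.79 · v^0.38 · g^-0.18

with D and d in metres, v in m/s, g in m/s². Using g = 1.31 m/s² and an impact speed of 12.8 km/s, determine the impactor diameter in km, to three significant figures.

Rearranging for d: d = [D / (0.89 · 12800^0.38 · 1.31^-0.18)]^(1/0.79).
D = 70600 m.
12800^0.38 = 36.37
1.31^-0.18 = 0.9526
Denominator = 0.89 × 36.37 × 0.9526 = 30.83
D / 30.83 = 70600 / 30.83 = 2290
d = 2290^(1/0.79) = 2290^1.2658 = 17901 m

d ≈ 17.9 km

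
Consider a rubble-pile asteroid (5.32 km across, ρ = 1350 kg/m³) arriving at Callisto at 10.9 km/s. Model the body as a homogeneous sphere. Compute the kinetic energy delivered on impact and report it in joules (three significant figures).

d = 5320 m; v = 10900 m/s.
Mass m = (π/6) ρ d³ = (π/6) × 1350 × (5320)³ = 1.064 × 10^14 kg
E = ½ m v² = 0.5 × 1.064 × 10^14 × (10900)² = 6.321 × 10^21 J

E ≈ 6.32 × 10^21 J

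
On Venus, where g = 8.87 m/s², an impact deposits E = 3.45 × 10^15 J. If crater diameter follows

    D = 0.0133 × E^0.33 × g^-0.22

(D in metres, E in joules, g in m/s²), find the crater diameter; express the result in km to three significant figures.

E^0.33 = (3.45 × 10^15)^0.33 = 1.341 × 10^5
g^-0.22 = 8.87^-0.22 = 0.6187
D = 0.0133 × 1.341 × 10^5 × 0.6187 = 1103 m
   = 1.103 km

D ≈ 1.10 km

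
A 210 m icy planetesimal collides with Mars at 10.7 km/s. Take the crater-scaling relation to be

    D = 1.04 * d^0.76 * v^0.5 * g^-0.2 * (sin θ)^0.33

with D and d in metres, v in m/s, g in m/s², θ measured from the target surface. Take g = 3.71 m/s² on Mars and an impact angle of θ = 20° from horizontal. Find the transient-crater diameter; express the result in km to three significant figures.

D ≈ 3.38 km

In SI units: v = 10700 m/s.
d^0.76 = 210^0.76 = 58.20
v^0.5 = 10700^0.5 = 103.4
g^-0.2 = 3.71^-0.2 = 0.7694
(sin 20°)^0.33 = 0.3420^0.33 = 0.7018
D = 1.04 × 58.20 × 103.4 × 0.7694 × 0.7018 = 3379 m
   = 3.379 km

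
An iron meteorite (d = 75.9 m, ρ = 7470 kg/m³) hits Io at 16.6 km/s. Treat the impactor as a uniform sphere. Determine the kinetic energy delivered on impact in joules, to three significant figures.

E ≈ 2.36 × 10^17 J

v = 16600 m/s.
Mass m = (π/6) ρ d³ = (π/6) × 7470 × (75.9)³ = 1.710 × 10^9 kg
E = ½ m v² = 0.5 × 1.710 × 10^9 × (16600)² = 2.356 × 10^17 J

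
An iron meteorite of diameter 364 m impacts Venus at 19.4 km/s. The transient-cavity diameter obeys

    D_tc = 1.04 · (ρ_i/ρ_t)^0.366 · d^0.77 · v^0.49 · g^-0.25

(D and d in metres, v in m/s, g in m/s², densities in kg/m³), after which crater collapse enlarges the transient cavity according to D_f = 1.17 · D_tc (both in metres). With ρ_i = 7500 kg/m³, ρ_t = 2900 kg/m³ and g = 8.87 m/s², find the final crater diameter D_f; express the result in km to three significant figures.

D_f ≈ 11.8 km

v = 19400 m/s.
(ρ_i/ρ_t)^0.366 = (7500/2900)^0.366 = 1.416
d^0.77 = 364^0.77 = 93.77
v^0.49 = 19400^0.49 = 126.2
g^-0.25 = 8.87^-0.25 = 0.5795
D_tc = 1.04 × 1.416 × 93.77 × 126.2 × 0.5795 = 10100 m
D_f = 1.17 × 10100 = 11817 m
     = 11.82 km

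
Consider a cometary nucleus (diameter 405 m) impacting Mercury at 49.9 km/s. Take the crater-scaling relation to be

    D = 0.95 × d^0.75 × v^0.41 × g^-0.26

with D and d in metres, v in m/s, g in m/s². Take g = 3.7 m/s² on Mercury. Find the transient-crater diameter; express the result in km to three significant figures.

In SI units: v = 49900 m/s.
d^0.75 = 405^0.75 = 90.28
v^0.41 = 49900^0.41 = 84.38
g^-0.26 = 3.7^-0.26 = 0.7117
D = 0.95 × 90.28 × 84.38 × 0.7117 = 5151 m
   = 5.151 km

D ≈ 5.15 km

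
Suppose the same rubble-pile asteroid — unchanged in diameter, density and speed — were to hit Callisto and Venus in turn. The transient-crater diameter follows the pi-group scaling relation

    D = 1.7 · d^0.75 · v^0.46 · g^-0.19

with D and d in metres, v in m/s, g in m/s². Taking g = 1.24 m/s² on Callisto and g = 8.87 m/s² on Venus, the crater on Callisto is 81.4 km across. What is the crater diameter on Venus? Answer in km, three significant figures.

All impactor-dependent factors cancel in the ratio, leaving D_Venus/D_Callisto = (g_Venus/g_Callisto)^-0.19.
(8.87/1.24)^-0.19 = 7.153^-0.19 = 0.6881
D_Venus = 0.6881 × 81.4 km = 56.0 km

D ≈ 56.0 km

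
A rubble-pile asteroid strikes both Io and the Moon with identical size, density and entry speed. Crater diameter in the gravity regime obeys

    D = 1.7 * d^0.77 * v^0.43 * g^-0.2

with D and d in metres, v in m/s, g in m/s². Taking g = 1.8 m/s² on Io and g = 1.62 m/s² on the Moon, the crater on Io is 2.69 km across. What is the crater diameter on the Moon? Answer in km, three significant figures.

All impactor-dependent factors cancel in the ratio, leaving D_Moon/D_Io = (g_Moon/g_Io)^-0.2.
(1.62/1.8)^-0.2 = 0.9000^-0.2 = 1.021
D_Moon = 1.021 × 2.69 km = 2.75 km

D ≈ 2.75 km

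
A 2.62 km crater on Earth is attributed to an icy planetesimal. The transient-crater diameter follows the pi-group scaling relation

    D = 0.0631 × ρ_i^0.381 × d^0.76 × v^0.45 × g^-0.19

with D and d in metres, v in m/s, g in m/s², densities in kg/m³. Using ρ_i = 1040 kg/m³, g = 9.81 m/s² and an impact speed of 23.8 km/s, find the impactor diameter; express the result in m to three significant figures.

Rearranging for d: d = [D / (0.0631 · 1040^0.381 · 23800^0.45 · 9.81^-0.19)]^(1/0.76).
D = 2620 m.
1040^0.381 = 14.11
23800^0.45 = 93.21
9.81^-0.19 = 0.6480
Denominator = 0.0631 × 14.11 × 93.21 × 0.6480 = 53.78
D / 53.78 = 2620 / 53.78 = 48.72
d = 48.72^(1/0.76) = 48.72^1.3158 = 166.2 m

d ≈ 166 m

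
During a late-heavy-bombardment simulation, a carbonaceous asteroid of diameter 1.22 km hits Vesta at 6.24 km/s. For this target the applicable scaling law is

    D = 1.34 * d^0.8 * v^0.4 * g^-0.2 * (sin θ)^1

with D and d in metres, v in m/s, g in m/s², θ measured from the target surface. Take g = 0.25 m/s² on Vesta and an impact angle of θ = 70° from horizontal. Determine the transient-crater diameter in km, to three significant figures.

D ≈ 16.1 km

In SI units: d = 1220 m, v = 6240 m/s.
d^0.8 = 1220^0.8 = 294.5
v^0.4 = 6240^0.4 = 32.97
g^-0.2 = 0.25^-0.2 = 1.320
(sin 70°)^1 = 0.9397^1 = 0.9397
D = 1.34 × 294.5 × 32.97 × 1.320 × 0.9397 = 16139 m
   = 16.14 km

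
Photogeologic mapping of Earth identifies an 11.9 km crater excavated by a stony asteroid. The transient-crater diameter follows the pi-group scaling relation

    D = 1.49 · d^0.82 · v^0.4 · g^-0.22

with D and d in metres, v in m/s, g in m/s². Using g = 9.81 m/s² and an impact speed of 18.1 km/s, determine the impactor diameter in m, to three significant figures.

d ≈ 887 m

Rearranging for d: d = [D / (1.49 · 18100^0.4 · 9.81^-0.22)]^(1/0.82).
D = 11900 m.
18100^0.4 = 50.47
9.81^-0.22 = 0.6051
Denominator = 1.49 × 50.47 × 0.6051 = 45.50
D / 45.50 = 11900 / 45.50 = 261.5
d = 261.5^(1/0.82) = 261.5^1.2195 = 887.4 m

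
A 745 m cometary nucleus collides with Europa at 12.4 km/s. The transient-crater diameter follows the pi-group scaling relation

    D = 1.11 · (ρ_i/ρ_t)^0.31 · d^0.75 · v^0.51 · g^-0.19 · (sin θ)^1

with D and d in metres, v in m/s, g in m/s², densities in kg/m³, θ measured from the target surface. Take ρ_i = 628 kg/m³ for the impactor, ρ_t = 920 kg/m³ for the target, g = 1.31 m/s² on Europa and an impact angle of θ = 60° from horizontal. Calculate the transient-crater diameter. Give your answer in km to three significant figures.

In SI units: v = 12400 m/s.
(ρ_i/ρ_t)^0.31 = (628/920)^0.31 = 0.8884
d^0.75 = 745^0.75 = 142.6
v^0.51 = 12400^0.51 = 122.4
g^-0.19 = 1.31^-0.19 = 0.9500
(sin 60°)^1 = 0.8660^1 = 0.8660
D = 1.11 × 0.8884 × 142.6 × 122.4 × 0.9500 × 0.8660 = 14160 m
   = 14.16 km

D ≈ 14.2 km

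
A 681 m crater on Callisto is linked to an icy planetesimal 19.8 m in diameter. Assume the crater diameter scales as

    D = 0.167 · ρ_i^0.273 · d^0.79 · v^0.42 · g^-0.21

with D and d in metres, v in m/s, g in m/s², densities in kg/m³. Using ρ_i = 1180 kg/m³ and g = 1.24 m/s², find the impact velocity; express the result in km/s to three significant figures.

Rearranging for v: v = [D / (0.167 · 1180^0.273 · 19.8^0.79 · 1.24^-0.21)]^(1/0.42).
1180^0.273 = 6.896
19.8^0.79 = 10.58
1.24^-0.21 = 0.9558
Denominator = 0.167 × 6.896 × 10.58 × 0.9558 = 11.65
D / 11.65 = 681 / 11.65 = 58.45
v = 58.45^(1/0.42) = 58.45^2.381 = 16096 m/s

v ≈ 16.1 km/s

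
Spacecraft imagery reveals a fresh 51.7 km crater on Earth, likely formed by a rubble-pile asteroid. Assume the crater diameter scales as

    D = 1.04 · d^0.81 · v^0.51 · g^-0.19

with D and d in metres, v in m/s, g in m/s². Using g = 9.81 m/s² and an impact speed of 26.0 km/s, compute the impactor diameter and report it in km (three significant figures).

Rearranging for d: d = [D / (1.04 · 26000^0.51 · 9.81^-0.19)]^(1/0.81).
D = 51700 m.
26000^0.51 = 178.5
9.81^-0.19 = 0.6480
Denominator = 1.04 × 178.5 × 0.6480 = 120.3
D / 120.3 = 51700 / 120.3 = 429.8
d = 429.8^(1/0.81) = 429.8^1.2346 = 1783 m

d ≈ 1.78 km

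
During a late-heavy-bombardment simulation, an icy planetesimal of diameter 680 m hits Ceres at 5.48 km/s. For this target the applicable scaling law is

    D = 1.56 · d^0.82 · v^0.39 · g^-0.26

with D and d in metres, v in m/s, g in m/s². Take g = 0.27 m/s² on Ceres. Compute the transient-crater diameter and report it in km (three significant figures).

D ≈ 13.2 km

In SI units: v = 5480 m/s.
d^0.82 = 680^0.82 = 210.2
v^0.39 = 5480^0.39 = 28.72
g^-0.26 = 0.27^-0.26 = 1.406
D = 1.56 × 210.2 × 28.72 × 1.406 = 13241 m
   = 13.24 km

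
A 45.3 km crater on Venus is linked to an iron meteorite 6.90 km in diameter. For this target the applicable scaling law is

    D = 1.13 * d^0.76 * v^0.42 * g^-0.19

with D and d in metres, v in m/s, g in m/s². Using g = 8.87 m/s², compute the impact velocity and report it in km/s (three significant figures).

v ≈ 27.7 km/s

Rearranging for v: v = [D / (1.13 · 6900^0.76 · 8.87^-0.19)]^(1/0.42).
D = 45300 m.
6900^0.76 = 827.0
8.87^-0.19 = 0.6605
Denominator = 1.13 × 827.0 × 0.6605 = 617.2
D / 617.2 = 45300 / 617.2 = 73.40
v = 73.40^(1/0.42) = 73.40^2.381 = 27684 m/s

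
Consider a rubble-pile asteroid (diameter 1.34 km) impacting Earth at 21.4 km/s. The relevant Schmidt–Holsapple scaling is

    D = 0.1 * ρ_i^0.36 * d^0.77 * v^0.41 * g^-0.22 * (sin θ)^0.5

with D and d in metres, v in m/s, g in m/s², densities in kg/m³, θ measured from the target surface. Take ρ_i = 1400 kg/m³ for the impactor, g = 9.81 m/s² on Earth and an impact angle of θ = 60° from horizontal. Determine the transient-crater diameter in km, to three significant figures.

D ≈ 11.7 km

In SI units: d = 1340 m, v = 21400 m/s.
ρ_i^0.36 = 1400^0.36 = 13.57
d^0.77 = 1340^0.77 = 255.8
v^0.41 = 21400^0.41 = 59.63
g^-0.22 = 9.81^-0.22 = 0.6051
(sin 60°)^0.5 = 0.8660^0.5 = 0.9306
D = 0.1 × 13.57 × 255.8 × 59.63 × 0.6051 × 0.9306 = 11656 m
   = 11.66 km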